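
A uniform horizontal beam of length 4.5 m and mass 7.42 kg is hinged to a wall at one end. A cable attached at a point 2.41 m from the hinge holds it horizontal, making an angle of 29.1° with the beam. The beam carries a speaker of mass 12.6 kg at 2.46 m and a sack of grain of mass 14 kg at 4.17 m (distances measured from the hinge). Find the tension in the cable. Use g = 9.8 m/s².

T ≈ 887 N

Sum moments about the hinge (the unknown hinge reaction has zero arm there).
Beam weight: 7.42 × 9.8 = 72.72 N down at 2.25 m → arm 2.25 m, τ = 72.72 × 2.25 = 163.6 N·m clockwise.
Speaker: 12.6 × 9.8 = 123.5 N down at 2.46 m → arm 2.46 m, τ = 123.5 × 2.46 = 303.8 N·m clockwise.
Sack of grain: 14 × 9.8 = 137.2 N down at 4.17 m → arm 4.17 m, τ = 137.2 × 4.17 = 572.1 N·m clockwise.
Total clockwise load moment = 1040 N·m.
The cable tension T acts at 2.41 m; only its component perpendicular to the beam, T sinθ, produces torque. sin 29.1° = 0.4863.
For rotational equilibrium, T × 2.41 × 0.4863 = 1040, so T = 1040 / 1.172 = 887 N.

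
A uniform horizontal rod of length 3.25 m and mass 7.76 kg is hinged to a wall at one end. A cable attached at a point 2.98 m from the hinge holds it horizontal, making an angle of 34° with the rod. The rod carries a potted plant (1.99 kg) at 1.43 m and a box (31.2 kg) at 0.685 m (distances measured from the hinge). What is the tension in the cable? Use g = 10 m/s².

T ≈ 221 N

Taking torques about the hinge:
Beam weight: 7.76 × 10 = 77.6 N down at 1.625 m → arm 1.625 m, τ = 77.6 × 1.625 = 126.1 N·m clockwise.
Potted plant: 1.99 × 10 = 19.9 N down at 1.43 m → arm 1.43 m, τ = 19.9 × 1.43 = 28.46 N·m clockwise.
Box: 31.2 × 10 = 312 N down at 0.685 m → arm 0.685 m, τ = 312 × 0.685 = 213.7 N·m clockwise.
Total clockwise load moment = 368.3 N·m.
The cable tension T acts at 2.98 m; only its component perpendicular to the rod, T sinθ, produces torque. sin 34° = 0.5592.
Setting net torque to zero: T × 2.98 × 0.5592 = 368.3 → T = 368.3 / 1.666 = 221 N.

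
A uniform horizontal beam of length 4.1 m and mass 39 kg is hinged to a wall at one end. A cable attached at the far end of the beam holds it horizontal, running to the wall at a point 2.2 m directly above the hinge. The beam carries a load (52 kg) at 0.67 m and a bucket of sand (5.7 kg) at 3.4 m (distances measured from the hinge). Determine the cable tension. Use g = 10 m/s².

Taking torques about the hinge:
Beam weight: 39 × 10 = 390 N down at 2.05 m → arm 2.05 m, τ = 390 × 2.05 = 799.5 N·m clockwise.
Load: 52 × 10 = 520 N down at 0.67 m → arm 0.67 m, τ = 520 × 0.67 = 348.4 N·m clockwise.
Bucket of sand: 5.7 × 10 = 57 N down at 3.4 m → arm 3.4 m, τ = 57 × 3.4 = 193.8 N·m clockwise.
Total clockwise load moment = 1342 N·m.
The cable tension T acts at 4.1 m; only its component perpendicular to the beam, T sinθ, produces torque. sinθ = h/√(h²+d²) = 2.2/√(2.2²+4.1²) = 0.4728.
Στ = 0 ⇒ T × 4.1 × 0.4728 = 1342 ⇒ T = 1342 / 1.938 = 692 N.

T ≈ 692 N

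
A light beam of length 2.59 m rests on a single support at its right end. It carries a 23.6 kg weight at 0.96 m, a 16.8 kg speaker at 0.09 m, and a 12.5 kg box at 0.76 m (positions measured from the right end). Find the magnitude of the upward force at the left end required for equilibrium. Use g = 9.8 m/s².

F ≈ 127 N

About the right end:
Weight: 23.6 × 9.8 = 231.3 N down at 0.96 m → arm 0.96 m, τ = 231.3 × 0.96 = 222 N·m counterclockwise.
Speaker: 16.8 × 9.8 = 164.6 N down at 0.09 m → arm 0.09 m, τ = 164.6 × 0.09 = 14.81 N·m counterclockwise.
Box: 12.5 × 9.8 = 122.5 N down at 0.76 m → arm 0.76 m, τ = 122.5 × 0.76 = 93.1 N·m counterclockwise.
Net moment of the loads = 329.9 N·m counterclockwise.
The upward force F acts at the left end, arm 2.59 m, giving F × 2.59 clockwise.
Balancing moments: F × 2.59 = 329.9, giving F = 329.9 / 2.59 = 127 N.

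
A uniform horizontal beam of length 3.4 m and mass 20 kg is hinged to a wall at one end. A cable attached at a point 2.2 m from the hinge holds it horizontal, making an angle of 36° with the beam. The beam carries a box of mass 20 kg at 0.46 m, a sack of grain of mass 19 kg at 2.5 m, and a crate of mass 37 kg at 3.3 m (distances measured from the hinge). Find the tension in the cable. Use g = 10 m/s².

Choose the hinge as the axis so the unknown hinge reaction has zero arm there.
Beam weight: 20 × 10 = 200 N down at 1.7 m → arm 1.7 m, τ = 200 × 1.7 = 340 N·m clockwise.
Box: 20 × 10 = 200 N down at 0.46 m → arm 0.46 m, τ = 200 × 0.46 = 92 N·m clockwise.
Sack of grain: 19 × 10 = 190 N down at 2.5 m → arm 2.5 m, τ = 190 × 2.5 = 475 N·m clockwise.
Crate: 37 × 10 = 370 N down at 3.3 m → arm 3.3 m, τ = 370 × 3.3 = 1221 N·m clockwise.
Total clockwise load moment = 2128 N·m.
The cable tension T acts at 2.2 m; only its component perpendicular to the beam, T sinθ, produces torque. sin 36° = 0.5878.
Στ = 0 ⇒ T × 2.2 × 0.5878 = 2128 ⇒ T = 2128 / 1.293 = 1650 N.

T ≈ 1650 N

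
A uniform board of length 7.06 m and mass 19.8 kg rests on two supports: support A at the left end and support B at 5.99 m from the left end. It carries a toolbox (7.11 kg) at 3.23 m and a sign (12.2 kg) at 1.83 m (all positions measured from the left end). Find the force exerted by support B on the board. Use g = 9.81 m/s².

R_B ≈ 189 N

Sum moments about support A (its reaction then has zero moment arm).
Beam weight: 19.8 × 9.81 = 194.2 N down at 3.53 m → arm 3.53 m, τ = 194.2 × 3.53 = 685.5 N·m clockwise.
Toolbox: 7.11 × 9.81 = 69.75 N down at 3.23 m → arm 3.23 m, τ = 69.75 × 3.23 = 225.3 N·m clockwise.
Sign: 12.2 × 9.81 = 119.7 N down at 1.83 m → arm 1.83 m, τ = 119.7 × 1.83 = 219.1 N·m clockwise.
Net load moment about support A = 1130 N·m clockwise.
Reaction R at support B is upward at 5.99 m, arm 5.99 m → moment R × 5.99 counterclockwise.
Στ = 0 ⇒ R × 5.99 = 1130 ⇒ R = 189 N.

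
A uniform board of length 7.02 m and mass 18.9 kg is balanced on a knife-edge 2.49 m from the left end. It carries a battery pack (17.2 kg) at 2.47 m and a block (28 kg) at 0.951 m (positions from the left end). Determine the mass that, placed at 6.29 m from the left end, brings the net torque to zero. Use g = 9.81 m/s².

m ≈ 6.36 kg

Sum moments about the knife-edge (at 2.49 m from the left end) (the support reaction has zero arm there).
Beam weight: 18.9 × 9.81 = 185.4 N down at 3.51 m → arm 1.02 m, τ = 185.4 × 1.02 = 189.1 N·m clockwise.
Battery pack: 17.2 × 9.81 = 168.7 N down at 2.47 m → arm 0.02 m, τ = 168.7 × 0.02 = 3.374 N·m counterclockwise.
Block: 28 × 9.81 = 274.7 N down at 0.951 m → arm 1.539 m, τ = 274.7 × 1.539 = 422.8 N·m counterclockwise.
Net moment of known loads = 237.1 N·m counterclockwise.
An unknown mass m at 6.29 m has arm 3.8 m; its moment is m·g·3.8 clockwise.
Στ = 0 ⇒ m × 9.81 × 3.8 = 237.1 ⇒ m = 237.1 / (9.81 × 3.8) = 6.36 kg.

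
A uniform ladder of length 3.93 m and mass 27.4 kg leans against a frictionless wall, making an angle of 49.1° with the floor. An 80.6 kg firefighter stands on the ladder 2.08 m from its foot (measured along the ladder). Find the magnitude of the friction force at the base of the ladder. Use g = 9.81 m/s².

Sum moments about the foot of the ladder (the floor normal and friction both act there and drop out).
Ladder weight 27.4×9.81 = 268.8 N acts at 1.965 m along the ladder; its horizontal arm is 1.965·cos49.1° = 1.287 m → τ = 345.9 N·m clockwise.
Firefighter: 80.6×9.81 = 790.7 N at 2.08 m → arm 1.362 m → τ = 1077 N·m clockwise.
Wall normal N acts horizontally at the top; its moment arm is the height L sinθ = 3.93·sin49.1° = 2.971 m, counterclockwise.
Setting net torque to zero: N × 2.971 = 1423 → N = 479 N.
ΣFx = 0: friction at the foot balances the wall's push, so f = N_wall = 479 N.

f ≈ 479 N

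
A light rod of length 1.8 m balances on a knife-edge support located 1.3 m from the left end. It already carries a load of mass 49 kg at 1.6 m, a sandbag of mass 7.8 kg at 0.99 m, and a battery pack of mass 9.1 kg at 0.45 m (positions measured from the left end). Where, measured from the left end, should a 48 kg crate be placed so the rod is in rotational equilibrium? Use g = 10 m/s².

About the knife-edge support (at 1.3 m from the left end):
Load: 49 × 10 = 490 N down at 1.6 m → arm 0.3 m, τ = 490 × 0.3 = 147 N·m clockwise.
Sandbag: 7.8 × 10 = 78 N down at 0.99 m → arm 0.31 m, τ = 78 × 0.31 = 24.18 N·m counterclockwise.
Battery pack: 9.1 × 10 = 91 N down at 0.45 m → arm 0.85 m, τ = 91 × 0.85 = 77.35 N·m counterclockwise.
Net moment of existing loads = 45.47 N·m clockwise.
The crate weighs 48 × 10 = 480 N and must supply an equal counterclockwise moment, so its lever arm about the knife-edge support is 45.47 / 480 = 0.0947 m.
That puts it at 1.3 − 0.0947 = 1.21 m from the left end.

x ≈ 1.21 m from the left end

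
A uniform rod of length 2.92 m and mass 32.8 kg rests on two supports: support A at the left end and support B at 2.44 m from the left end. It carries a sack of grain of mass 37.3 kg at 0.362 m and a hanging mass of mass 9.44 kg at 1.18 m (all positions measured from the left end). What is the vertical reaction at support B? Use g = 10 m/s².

Sum moments about support A (its reaction then has zero moment arm).
Beam weight: 32.8 × 10 = 328 N down at 1.46 m → arm 1.46 m, τ = 328 × 1.46 = 478.9 N·m clockwise.
Sack of grain: 37.3 × 10 = 373 N down at 0.362 m → arm 0.362 m, τ = 373 × 0.362 = 135 N·m clockwise.
Hanging mass: 9.44 × 10 = 94.4 N down at 1.18 m → arm 1.18 m, τ = 94.4 × 1.18 = 111.4 N·m clockwise.
Net load moment about support A = 725.3 N·m clockwise.
Reaction R at support B is upward at 2.44 m, arm 2.44 m → moment R × 2.44 counterclockwise.
Balancing moments: R × 2.44 = 725.3, giving R = 297 N.

R_B ≈ 297 N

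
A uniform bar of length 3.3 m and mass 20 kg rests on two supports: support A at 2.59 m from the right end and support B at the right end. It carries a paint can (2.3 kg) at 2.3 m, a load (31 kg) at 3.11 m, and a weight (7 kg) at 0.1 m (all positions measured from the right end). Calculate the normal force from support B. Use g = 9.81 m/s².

Choose support A as the axis so its reaction then has zero moment arm.
Beam weight: 20 × 9.81 = 196.2 N down at 1.65 m → arm 0.94 m, τ = 196.2 × 0.94 = 184.4 N·m clockwise.
Paint can: 2.3 × 9.81 = 22.56 N down at 2.3 m → arm 0.29 m, τ = 22.56 × 0.29 = 6.542 N·m clockwise.
Load: 31 × 9.81 = 304.1 N down at 3.11 m → arm 0.52 m, τ = 304.1 × 0.52 = 158.1 N·m counterclockwise.
Weight: 7 × 9.81 = 68.67 N down at 0.1 m → arm 2.49 m, τ = 68.67 × 2.49 = 171 N·m clockwise.
Net load moment about support A = 203.8 N·m clockwise.
Reaction R at support B is upward at 0 m, arm 2.59 m → moment R × 2.59 counterclockwise.
Setting net torque to zero: R × 2.59 = 203.8 → R = 78.7 N.

R_B ≈ 78.7 N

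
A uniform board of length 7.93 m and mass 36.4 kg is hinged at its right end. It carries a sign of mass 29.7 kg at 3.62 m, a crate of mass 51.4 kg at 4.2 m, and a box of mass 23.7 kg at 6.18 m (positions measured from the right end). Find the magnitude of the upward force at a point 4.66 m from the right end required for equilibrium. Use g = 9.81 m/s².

Sum moments about the right end (the unknown pivot reaction has zero arm there).
Beam weight: 36.4 × 9.81 = 357.1 N down at 3.965 m → arm 3.965 m, τ = 357.1 × 3.965 = 1416 N·m counterclockwise.
Sign: 29.7 × 9.81 = 291.4 N down at 3.62 m → arm 3.62 m, τ = 291.4 × 3.62 = 1055 N·m counterclockwise.
Crate: 51.4 × 9.81 = 504.2 N down at 4.2 m → arm 4.2 m, τ = 504.2 × 4.2 = 2118 N·m counterclockwise.
Box: 23.7 × 9.81 = 232.5 N down at 6.18 m → arm 6.18 m, τ = 232.5 × 6.18 = 1437 N·m counterclockwise.
Net moment of the loads = 6026 N·m counterclockwise.
The upward force F acts at a point 4.66 m from the right end, arm 4.66 m, giving F × 4.66 clockwise.
For rotational equilibrium, F × 4.66 = 6026, so F = 6026 / 4.66 = 1290 N.

F ≈ 1290 N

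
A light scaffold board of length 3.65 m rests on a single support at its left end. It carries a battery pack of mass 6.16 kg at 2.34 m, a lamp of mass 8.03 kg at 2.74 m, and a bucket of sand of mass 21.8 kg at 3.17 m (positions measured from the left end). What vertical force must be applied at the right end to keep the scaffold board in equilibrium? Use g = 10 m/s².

Take moments about the left end.
Battery pack: 6.16 × 10 = 61.6 N down at 2.34 m → arm 2.34 m, τ = 61.6 × 2.34 = 144.1 N·m clockwise.
Lamp: 8.03 × 10 = 80.3 N down at 2.74 m → arm 2.74 m, τ = 80.3 × 2.74 = 220 N·m clockwise.
Bucket of sand: 21.8 × 10 = 218 N down at 3.17 m → arm 3.17 m, τ = 218 × 3.17 = 691.1 N·m clockwise.
Net moment of the loads = 1055 N·m clockwise.
The upward force F acts at the right end, arm 3.65 m, giving F × 3.65 counterclockwise.
Στ = 0 ⇒ F × 3.65 = 1055 ⇒ F = 1055 / 3.65 = 289 N.

F ≈ 289 N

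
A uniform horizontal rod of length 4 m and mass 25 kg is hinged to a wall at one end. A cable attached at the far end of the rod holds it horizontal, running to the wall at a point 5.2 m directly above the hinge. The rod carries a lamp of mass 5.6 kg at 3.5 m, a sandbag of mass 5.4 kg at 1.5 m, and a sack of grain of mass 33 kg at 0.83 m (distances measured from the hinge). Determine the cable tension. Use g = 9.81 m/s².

Taking torques about the hinge:
Beam weight: 25 × 9.81 = 245.2 N down at 2 m → arm 2 m, τ = 245.2 × 2 = 490.4 N·m clockwise.
Lamp: 5.6 × 9.81 = 54.94 N down at 3.5 m → arm 3.5 m, τ = 54.94 × 3.5 = 192.3 N·m clockwise.
Sandbag: 5.4 × 9.81 = 52.97 N down at 1.5 m → arm 1.5 m, τ = 52.97 × 1.5 = 79.45 N·m clockwise.
Sack of grain: 33 × 9.81 = 323.7 N down at 0.83 m → arm 0.83 m, τ = 323.7 × 0.83 = 268.7 N·m clockwise.
Total clockwise load moment = 1031 N·m.
The cable tension T acts at 4 m; only its component perpendicular to the rod, T sinθ, produces torque. sinθ = h/√(h²+d²) = 5.2/√(5.2²+4²) = 0.7926.
Balancing moments: T × 4 × 0.7926 = 1031, giving T = 1031 / 3.17 = 325 N.

T ≈ 325 N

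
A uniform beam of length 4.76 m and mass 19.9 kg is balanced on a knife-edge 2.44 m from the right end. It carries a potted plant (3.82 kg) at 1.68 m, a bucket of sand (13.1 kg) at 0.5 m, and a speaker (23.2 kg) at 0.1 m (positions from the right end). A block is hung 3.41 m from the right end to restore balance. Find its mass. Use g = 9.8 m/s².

m ≈ 86.4 kg

Choose the knife-edge (at 2.44 m from the right end) as the axis so the support reaction has zero arm there.
Beam weight: 19.9 × 9.8 = 195 N down at 2.38 m → arm 0.06 m, τ = 195 × 0.06 = 11.7 N·m clockwise.
Potted plant: 3.82 × 9.8 = 37.44 N down at 1.68 m → arm 0.76 m, τ = 37.44 × 0.76 = 28.45 N·m clockwise.
Bucket of sand: 13.1 × 9.8 = 128.4 N down at 0.5 m → arm 1.94 m, τ = 128.4 × 1.94 = 249.1 N·m clockwise.
Speaker: 23.2 × 9.8 = 227.4 N down at 0.1 m → arm 2.34 m, τ = 227.4 × 2.34 = 532.1 N·m clockwise.
Net moment of known loads = 821.4 N·m clockwise.
An unknown mass m at 3.41 m has arm 0.97 m; its moment is m·g·0.97 counterclockwise.
Στ = 0 ⇒ m × 9.8 × 0.97 = 821.4 ⇒ m = 821.4 / (9.8 × 0.97) = 86.4 kg.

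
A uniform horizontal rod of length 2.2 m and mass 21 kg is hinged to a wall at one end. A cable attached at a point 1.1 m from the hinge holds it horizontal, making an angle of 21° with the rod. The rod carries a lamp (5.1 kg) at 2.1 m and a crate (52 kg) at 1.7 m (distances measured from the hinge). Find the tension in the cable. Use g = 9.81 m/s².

T ≈ 3040 N

Taking torques about the hinge:
Beam weight: 21 × 9.81 = 206 N down at 1.1 m → arm 1.1 m, τ = 206 × 1.1 = 226.6 N·m clockwise.
Lamp: 5.1 × 9.81 = 50.03 N down at 2.1 m → arm 2.1 m, τ = 50.03 × 2.1 = 105.1 N·m clockwise.
Crate: 52 × 9.81 = 510.1 N down at 1.7 m → arm 1.7 m, τ = 510.1 × 1.7 = 867.2 N·m clockwise.
Total clockwise load moment = 1199 N·m.
The cable tension T acts at 1.1 m; only its component perpendicular to the rod, T sinθ, produces torque. sin 21° = 0.3584.
For rotational equilibrium, T × 1.1 × 0.3584 = 1199, so T = 1199 / 0.3942 = 3040 N.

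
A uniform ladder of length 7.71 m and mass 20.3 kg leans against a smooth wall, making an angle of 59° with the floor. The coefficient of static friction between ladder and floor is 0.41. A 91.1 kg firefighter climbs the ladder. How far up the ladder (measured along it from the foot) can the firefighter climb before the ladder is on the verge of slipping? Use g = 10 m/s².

Choose the foot of the ladder as the axis so the floor normal and friction both act there and drop out.
Ladder weight 20.3×10 = 203 N acts at 3.855 m along the ladder; its horizontal arm is 3.855·cos59° = 1.985 m → τ = 403 N·m clockwise.
Firefighter weight 91.1×10 = 911 N at distance d → arm d·cos59° → τ = 911·d·0.515 clockwise.
Wall normal N at the top has arm L sinθ = 6.609 m counterclockwise, so Στ = 0 gives N·6.609 = 403 + 469.2·d.
ΣFy = 0 ⇒ N_floor = 1114 N, so the maximum friction is μ_s·N_floor = 0.41×1114 = 456.7 N. ΣFx = 0 ⇒ N_wall = f, so at the slipping point N = 456.7 N.
Substituting: 456.7×6.609 = 403 + 469.2·d ⇒ d = (3018 − 403) / 469.2 = 5.57 m.

d ≈ 5.57 m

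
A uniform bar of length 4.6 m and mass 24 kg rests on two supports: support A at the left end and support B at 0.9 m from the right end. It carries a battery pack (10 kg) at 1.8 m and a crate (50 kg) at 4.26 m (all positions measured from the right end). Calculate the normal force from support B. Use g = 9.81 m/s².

R_B ≈ 266 N

Taking torques about support A:
Beam weight: 24 × 9.81 = 235.4 N down at 2.3 m → arm 2.3 m, τ = 235.4 × 2.3 = 541.4 N·m clockwise.
Battery pack: 10 × 9.81 = 98.1 N down at 1.8 m → arm 2.8 m, τ = 98.1 × 2.8 = 274.7 N·m clockwise.
Crate: 50 × 9.81 = 490.5 N down at 4.26 m → arm 0.34 m, τ = 490.5 × 0.34 = 166.8 N·m clockwise.
Net load moment about support A = 982.9 N·m clockwise.
Reaction R at support B is upward at 0.9 m, arm 3.7 m → moment R × 3.7 counterclockwise.
Στ = 0 ⇒ R × 3.7 = 982.9 ⇒ R = 266 N.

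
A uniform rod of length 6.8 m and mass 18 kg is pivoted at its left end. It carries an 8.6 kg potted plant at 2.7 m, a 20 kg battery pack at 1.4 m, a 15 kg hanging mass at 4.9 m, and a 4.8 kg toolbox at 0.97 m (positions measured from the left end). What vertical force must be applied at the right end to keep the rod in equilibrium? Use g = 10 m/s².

F ≈ 280 N

Choose the left end as the axis so the unknown pivot reaction has zero arm there.
Beam weight: 18 × 10 = 180 N down at 3.4 m → arm 3.4 m, τ = 180 × 3.4 = 612 N·m clockwise.
Potted plant: 8.6 × 10 = 86 N down at 2.7 m → arm 2.7 m, τ = 86 × 2.7 = 232.2 N·m clockwise.
Battery pack: 20 × 10 = 200 N down at 1.4 m → arm 1.4 m, τ = 200 × 1.4 = 280 N·m clockwise.
Hanging mass: 15 × 10 = 150 N down at 4.9 m → arm 4.9 m, τ = 150 × 4.9 = 735 N·m clockwise.
Toolbox: 4.8 × 10 = 48 N down at 0.97 m → arm 0.97 m, τ = 48 × 0.97 = 46.56 N·m clockwise.
Net moment of the loads = 1906 N·m clockwise.
The upward force F acts at the right end, arm 6.8 m, giving F × 6.8 counterclockwise.
Setting net torque to zero: F × 6.8 = 1906 → F = 1906 / 6.8 = 280 N.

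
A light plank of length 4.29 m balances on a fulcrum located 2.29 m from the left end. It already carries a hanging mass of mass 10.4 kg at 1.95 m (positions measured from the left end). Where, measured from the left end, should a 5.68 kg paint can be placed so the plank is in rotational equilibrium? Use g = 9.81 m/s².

x ≈ 2.91 m from the left end

About the fulcrum (at 2.29 m from the left end):
Hanging mass: 10.4 × 9.81 = 102 N down at 1.95 m → arm 0.34 m, τ = 102 × 0.34 = 34.68 N·m counterclockwise.
Net moment of existing loads = 34.68 N·m counterclockwise.
The paint can weighs 5.68 × 9.81 = 55.72 N and must supply an equal clockwise moment, so its lever arm about the fulcrum is 34.68 / 55.72 = 0.622 m.
That puts it at 2.29 + 0.622 = 2.91 m from the left end.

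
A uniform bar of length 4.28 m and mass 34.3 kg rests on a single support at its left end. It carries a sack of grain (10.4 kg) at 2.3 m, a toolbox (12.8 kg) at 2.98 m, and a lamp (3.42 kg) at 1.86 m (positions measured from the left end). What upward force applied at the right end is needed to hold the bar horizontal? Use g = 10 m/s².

About the left end:
Beam weight: 34.3 × 10 = 343 N down at 2.14 m → arm 2.14 m, τ = 343 × 2.14 = 734 N·m clockwise.
Sack of grain: 10.4 × 10 = 104 N down at 2.3 m → arm 2.3 m, τ = 104 × 2.3 = 239.2 N·m clockwise.
Toolbox: 12.8 × 10 = 128 N down at 2.98 m → arm 2.98 m, τ = 128 × 2.98 = 381.4 N·m clockwise.
Lamp: 3.42 × 10 = 34.2 N down at 1.86 m → arm 1.86 m, τ = 34.2 × 1.86 = 63.61 N·m clockwise.
Net moment of the loads = 1418 N·m clockwise.
The upward force F acts at the right end, arm 4.28 m, giving F × 4.28 counterclockwise.
For rotational equilibrium, F × 4.28 = 1418, so F = 1418 / 4.28 = 331 N.

F ≈ 331 N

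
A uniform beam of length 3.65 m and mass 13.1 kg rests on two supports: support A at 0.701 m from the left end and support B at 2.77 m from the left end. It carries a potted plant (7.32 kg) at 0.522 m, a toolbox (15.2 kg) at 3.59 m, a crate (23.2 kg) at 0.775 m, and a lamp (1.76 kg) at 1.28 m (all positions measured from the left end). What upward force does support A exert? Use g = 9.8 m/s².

About support B:
Beam weight: 13.1 × 9.8 = 128.4 N down at 1.825 m → arm 0.945 m, τ = 128.4 × 0.945 = 121.3 N·m counterclockwise.
Potted plant: 7.32 × 9.8 = 71.74 N down at 0.522 m → arm 2.248 m, τ = 71.74 × 2.248 = 161.3 N·m counterclockwise.
Toolbox: 15.2 × 9.8 = 149 N down at 3.59 m → arm 0.82 m, τ = 149 × 0.82 = 122.2 N·m clockwise.
Crate: 23.2 × 9.8 = 227.4 N down at 0.775 m → arm 1.995 m, τ = 227.4 × 1.995 = 453.7 N·m counterclockwise.
Lamp: 1.76 × 9.8 = 17.25 N down at 1.28 m → arm 1.49 m, τ = 17.25 × 1.49 = 25.7 N·m counterclockwise.
Net load moment about support B = 639.8 N·m counterclockwise.
Reaction R at support A is upward at 0.701 m, arm 2.069 m → moment R × 2.069 clockwise.
Στ = 0 ⇒ R × 2.069 = 639.8 ⇒ R = 309 N.

R_A ≈ 309 N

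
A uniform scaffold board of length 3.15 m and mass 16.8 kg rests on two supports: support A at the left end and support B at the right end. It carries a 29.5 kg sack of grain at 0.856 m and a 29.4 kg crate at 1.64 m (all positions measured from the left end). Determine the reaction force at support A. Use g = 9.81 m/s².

R_A ≈ 431 N

Sum moments about support B (its reaction then has zero moment arm).
Beam weight: 16.8 × 9.81 = 164.8 N down at 1.575 m → arm 1.575 m, τ = 164.8 × 1.575 = 259.6 N·m counterclockwise.
Sack of grain: 29.5 × 9.81 = 289.4 N down at 0.856 m → arm 2.294 m, τ = 289.4 × 2.294 = 663.9 N·m counterclockwise.
Crate: 29.4 × 9.81 = 288.4 N down at 1.64 m → arm 1.51 m, τ = 288.4 × 1.51 = 435.5 N·m counterclockwise.
Net load moment about support B = 1359 N·m counterclockwise.
Reaction R at support A is upward at 0 m, arm 3.15 m → moment R × 3.15 clockwise.
Setting net torque to zero: R × 3.15 = 1359 → R = 431 N.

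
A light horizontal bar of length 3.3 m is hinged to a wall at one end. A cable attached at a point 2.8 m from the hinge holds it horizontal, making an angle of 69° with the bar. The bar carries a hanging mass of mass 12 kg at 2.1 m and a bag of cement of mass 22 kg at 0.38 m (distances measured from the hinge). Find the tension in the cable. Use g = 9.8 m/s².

Choose the hinge as the axis so the unknown hinge reaction has zero arm there.
Hanging mass: 12 × 9.8 = 117.6 N down at 2.1 m → arm 2.1 m, τ = 117.6 × 2.1 = 247 N·m clockwise.
Bag of cement: 22 × 9.8 = 215.6 N down at 0.38 m → arm 0.38 m, τ = 215.6 × 0.38 = 81.93 N·m clockwise.
Total clockwise load moment = 328.9 N·m.
The cable tension T acts at 2.8 m; only its component perpendicular to the bar, T sinθ, produces torque. sin 69° = 0.9336.
Setting net torque to zero: T × 2.8 × 0.9336 = 328.9 → T = 328.9 / 2.614 = 126 N.

T ≈ 126 N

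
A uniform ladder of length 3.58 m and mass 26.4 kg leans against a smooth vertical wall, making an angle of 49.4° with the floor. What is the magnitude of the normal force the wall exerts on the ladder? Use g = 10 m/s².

N_wall ≈ 113 N

Sum moments about the foot of the ladder (the floor normal and friction both act there and drop out).
Ladder weight 26.4×10 = 264 N acts at 1.79 m along the ladder; its horizontal arm is 1.79·cos49.4° = 1.165 m → τ = 307.6 N·m clockwise.
Wall normal N acts horizontally at the top; its moment arm is the height L sinθ = 3.58·sin49.4° = 2.718 m, counterclockwise.
Balancing moments: N × 2.718 = 307.6, giving N = 113 N.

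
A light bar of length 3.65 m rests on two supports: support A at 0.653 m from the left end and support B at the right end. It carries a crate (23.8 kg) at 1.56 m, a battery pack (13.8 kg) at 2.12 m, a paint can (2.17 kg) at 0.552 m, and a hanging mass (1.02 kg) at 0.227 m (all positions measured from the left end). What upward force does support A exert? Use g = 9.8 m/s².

R_A ≈ 265 N

Taking torques about support B:
Crate: 23.8 × 9.8 = 233.2 N down at 1.56 m → arm 2.09 m, τ = 233.2 × 2.09 = 487.4 N·m counterclockwise.
Battery pack: 13.8 × 9.8 = 135.2 N down at 2.12 m → arm 1.53 m, τ = 135.2 × 1.53 = 206.9 N·m counterclockwise.
Paint can: 2.17 × 9.8 = 21.27 N down at 0.552 m → arm 3.098 m, τ = 21.27 × 3.098 = 65.89 N·m counterclockwise.
Hanging mass: 1.02 × 9.8 = 9.996 N down at 0.227 m → arm 3.423 m, τ = 9.996 × 3.423 = 34.22 N·m counterclockwise.
Net load moment about support B = 794.4 N·m counterclockwise.
Reaction R at support A is upward at 0.653 m, arm 2.997 m → moment R × 2.997 clockwise.
Στ = 0 ⇒ R × 2.997 = 794.4 ⇒ R = 265 N.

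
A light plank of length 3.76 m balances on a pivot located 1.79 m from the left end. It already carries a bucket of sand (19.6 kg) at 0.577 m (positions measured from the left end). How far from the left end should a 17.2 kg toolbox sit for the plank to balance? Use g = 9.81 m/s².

Sum moments about the pivot (at 1.79 m from the left end) (the support reaction has zero arm there).
Bucket of sand: 19.6 × 9.81 = 192.3 N down at 0.577 m → arm 1.213 m, τ = 192.3 × 1.213 = 233.3 N·m counterclockwise.
Net moment of existing loads = 233.3 N·m counterclockwise.
The toolbox weighs 17.2 × 9.81 = 168.7 N and must supply an equal clockwise moment, so its lever arm about the pivot is 233.3 / 168.7 = 1.38 m.
That puts it at 1.79 + 1.38 = 3.17 m from the left end.

x ≈ 3.17 m from the left end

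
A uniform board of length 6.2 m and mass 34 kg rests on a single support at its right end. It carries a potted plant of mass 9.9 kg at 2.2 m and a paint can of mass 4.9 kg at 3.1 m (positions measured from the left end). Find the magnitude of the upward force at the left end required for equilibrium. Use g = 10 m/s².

Sum moments about the right end (the unknown pivot reaction has zero arm there).
Beam weight: 34 × 10 = 340 N down at 3.1 m → arm 3.1 m, τ = 340 × 3.1 = 1054 N·m counterclockwise.
Potted plant: 9.9 × 10 = 99 N down at 2.2 m → arm 4 m, τ = 99 × 4 = 396 N·m counterclockwise.
Paint can: 4.9 × 10 = 49 N down at 3.1 m → arm 3.1 m, τ = 49 × 3.1 = 151.9 N·m counterclockwise.
Net moment of the loads = 1602 N·m counterclockwise.
The upward force F acts at the left end, arm 6.2 m, giving F × 6.2 clockwise.
For rotational equilibrium, F × 6.2 = 1602, so F = 1602 / 6.2 = 258 N.

F ≈ 258 N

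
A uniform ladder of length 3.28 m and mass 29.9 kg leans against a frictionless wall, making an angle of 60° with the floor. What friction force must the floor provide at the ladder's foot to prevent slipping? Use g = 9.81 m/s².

f ≈ 84.7 N

Take moments about the foot of the ladder.
Ladder weight 29.9×9.81 = 293.3 N acts at 1.64 m along the ladder; its horizontal arm is 1.64·cos60° = 0.82 m → τ = 240.5 N·m clockwise.
Wall normal N acts horizontally at the top; its moment arm is the height L sinθ = 3.28·sin60° = 2.841 m, counterclockwise.
Setting net torque to zero: N × 2.841 = 240.5 → N = 84.7 N.
ΣFx = 0: friction at the foot balances the wall's push, so f = N_wall = 84.7 N.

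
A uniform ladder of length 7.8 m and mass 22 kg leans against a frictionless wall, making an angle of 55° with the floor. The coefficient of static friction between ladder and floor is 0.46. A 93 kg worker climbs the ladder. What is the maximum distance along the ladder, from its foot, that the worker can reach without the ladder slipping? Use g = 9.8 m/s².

d ≈ 5.41 m

About the foot of the ladder:
Ladder weight 22×9.8 = 215.6 N acts at 3.9 m along the ladder; its horizontal arm is 3.9·cos55° = 2.237 m → τ = 482.3 N·m clockwise.
Worker weight 93×9.8 = 911.4 N at distance d → arm d·cos55° → τ = 911.4·d·0.5736 clockwise.
Wall normal N at the top has arm L sinθ = 6.389 m counterclockwise, so Στ = 0 gives N·6.389 = 482.3 + 522.8·d.
ΣFy = 0 ⇒ N_floor = 1127 N, so the maximum friction is μ_s·N_floor = 0.46×1127 = 518.4 N. ΣFx = 0 ⇒ N_wall = f, so at the slipping point N = 518.4 N.
Substituting: 518.4×6.389 = 482.3 + 522.8·d ⇒ d = (3312 − 482.3) / 522.8 = 5.41 m.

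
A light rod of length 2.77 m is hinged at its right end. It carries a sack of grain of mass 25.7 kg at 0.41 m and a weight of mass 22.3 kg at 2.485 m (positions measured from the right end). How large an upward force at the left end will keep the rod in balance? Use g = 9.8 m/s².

Sum moments about the right end (the unknown pivot reaction has zero arm there).
Sack of grain: 25.7 × 9.8 = 251.9 N down at 0.41 m → arm 0.41 m, τ = 251.9 × 0.41 = 103.3 N·m counterclockwise.
Weight: 22.3 × 9.8 = 218.5 N down at 2.485 m → arm 2.485 m, τ = 218.5 × 2.485 = 543 N·m counterclockwise.
Net moment of the loads = 646.3 N·m counterclockwise.
The upward force F acts at the left end, arm 2.77 m, giving F × 2.77 clockwise.
Setting net torque to zero: F × 2.77 = 646.3 → F = 646.3 / 2.77 = 233 N.

F ≈ 233 N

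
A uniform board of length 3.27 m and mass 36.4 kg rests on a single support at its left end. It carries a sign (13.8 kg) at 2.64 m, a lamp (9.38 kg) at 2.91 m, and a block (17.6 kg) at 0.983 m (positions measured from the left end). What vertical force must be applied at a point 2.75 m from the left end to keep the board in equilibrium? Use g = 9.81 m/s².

F ≈ 501 N

About the left end:
Beam weight: 36.4 × 9.81 = 357.1 N down at 1.635 m → arm 1.635 m, τ = 357.1 × 1.635 = 583.9 N·m clockwise.
Sign: 13.8 × 9.81 = 135.4 N down at 2.64 m → arm 2.64 m, τ = 135.4 × 2.64 = 357.5 N·m clockwise.
Lamp: 9.38 × 9.81 = 92.02 N down at 2.91 m → arm 2.91 m, τ = 92.02 × 2.91 = 267.8 N·m clockwise.
Block: 17.6 × 9.81 = 172.7 N down at 0.983 m → arm 0.983 m, τ = 172.7 × 0.983 = 169.8 N·m clockwise.
Net moment of the loads = 1379 N·m clockwise.
The upward force F acts at a point 2.75 m from the left end, arm 2.75 m, giving F × 2.75 counterclockwise.
Στ = 0 ⇒ F × 2.75 = 1379 ⇒ F = 1379 / 2.75 = 501 N.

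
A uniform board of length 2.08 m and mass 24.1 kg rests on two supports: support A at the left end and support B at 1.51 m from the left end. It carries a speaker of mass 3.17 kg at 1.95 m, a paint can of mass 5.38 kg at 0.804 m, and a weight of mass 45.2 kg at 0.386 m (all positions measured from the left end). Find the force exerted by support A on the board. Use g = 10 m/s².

Take moments about support B.
Beam weight: 24.1 × 10 = 241 N down at 1.04 m → arm 0.47 m, τ = 241 × 0.47 = 113.3 N·m counterclockwise.
Speaker: 3.17 × 10 = 31.7 N down at 1.95 m → arm 0.44 m, τ = 31.7 × 0.44 = 13.95 N·m clockwise.
Paint can: 5.38 × 10 = 53.8 N down at 0.804 m → arm 0.706 m, τ = 53.8 × 0.706 = 37.98 N·m counterclockwise.
Weight: 45.2 × 10 = 452 N down at 0.386 m → arm 1.124 m, τ = 452 × 1.124 = 508 N·m counterclockwise.
Net load moment about support B = 645.3 N·m counterclockwise.
Reaction R at support A is upward at 0 m, arm 1.51 m → moment R × 1.51 clockwise.
Στ = 0 ⇒ R × 1.51 = 645.3 ⇒ R = 427 N.

R_A ≈ 427 N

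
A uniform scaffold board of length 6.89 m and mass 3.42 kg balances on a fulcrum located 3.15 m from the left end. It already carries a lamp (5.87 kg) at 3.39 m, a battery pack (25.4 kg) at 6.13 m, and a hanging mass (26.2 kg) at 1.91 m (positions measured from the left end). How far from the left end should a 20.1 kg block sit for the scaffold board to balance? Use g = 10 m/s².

x ≈ 0.88 m from the left end

Taking torques about the fulcrum (at 3.15 m from the left end):
Beam weight: 3.42 × 10 = 34.2 N down at 3.445 m → arm 0.295 m, τ = 34.2 × 0.295 = 10.09 N·m clockwise.
Lamp: 5.87 × 10 = 58.7 N down at 3.39 m → arm 0.24 m, τ = 58.7 × 0.24 = 14.09 N·m clockwise.
Battery pack: 25.4 × 10 = 254 N down at 6.13 m → arm 2.98 m, τ = 254 × 2.98 = 756.9 N·m clockwise.
Hanging mass: 26.2 × 10 = 262 N down at 1.91 m → arm 1.24 m, τ = 262 × 1.24 = 324.9 N·m counterclockwise.
Net moment of existing loads = 456.2 N·m clockwise.
The block weighs 20.1 × 10 = 201 N and must supply an equal counterclockwise moment, so its lever arm about the fulcrum is 456.2 / 201 = 2.27 m.
That puts it at 3.15 − 2.27 = 0.88 m from the left end.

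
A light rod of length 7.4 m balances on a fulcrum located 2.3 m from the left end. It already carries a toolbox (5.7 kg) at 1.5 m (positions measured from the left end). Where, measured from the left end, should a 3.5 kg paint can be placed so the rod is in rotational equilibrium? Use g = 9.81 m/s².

x ≈ 3.6 m from the left end

Take moments about the fulcrum (at 2.3 m from the left end).
Toolbox: 5.7 × 9.81 = 55.92 N down at 1.5 m → arm 0.8 m, τ = 55.92 × 0.8 = 44.74 N·m counterclockwise.
Net moment of existing loads = 44.74 N·m counterclockwise.
The paint can weighs 3.5 × 9.81 = 34.34 N and must supply an equal clockwise moment, so its lever arm about the fulcrum is 44.74 / 34.34 = 1.3 m.
That puts it at 2.3 + 1.3 = 3.6 m from the left end.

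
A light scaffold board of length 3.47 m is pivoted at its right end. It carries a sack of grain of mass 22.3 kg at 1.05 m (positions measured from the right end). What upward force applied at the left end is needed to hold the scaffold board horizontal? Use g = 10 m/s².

F ≈ 67.5 N

Choose the right end as the axis so the unknown pivot reaction has zero arm there.
Sack of grain: 22.3 × 10 = 223 N down at 1.05 m → arm 1.05 m, τ = 223 × 1.05 = 234.2 N·m counterclockwise.
Net moment of the loads = 234.2 N·m counterclockwise.
The upward force F acts at the left end, arm 3.47 m, giving F × 3.47 clockwise.
Balancing moments: F × 3.47 = 234.2, giving F = 234.2 / 3.47 = 67.5 N.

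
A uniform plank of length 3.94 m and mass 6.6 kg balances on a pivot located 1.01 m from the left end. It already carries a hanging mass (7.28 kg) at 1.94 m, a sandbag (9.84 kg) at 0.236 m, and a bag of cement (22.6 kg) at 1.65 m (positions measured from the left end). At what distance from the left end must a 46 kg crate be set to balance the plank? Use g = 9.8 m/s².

x ≈ 0.576 m from the left end

Sum moments about the pivot (at 1.01 m from the left end) (the support reaction has zero arm there).
Beam weight: 6.6 × 9.8 = 64.68 N down at 1.97 m → arm 0.96 m, τ = 64.68 × 0.96 = 62.09 N·m clockwise.
Hanging mass: 7.28 × 9.8 = 71.34 N down at 1.94 m → arm 0.93 m, τ = 71.34 × 0.93 = 66.35 N·m clockwise.
Sandbag: 9.84 × 9.8 = 96.43 N down at 0.236 m → arm 0.774 m, τ = 96.43 × 0.774 = 74.64 N·m counterclockwise.
Bag of cement: 22.6 × 9.8 = 221.5 N down at 1.65 m → arm 0.64 m, τ = 221.5 × 0.64 = 141.8 N·m clockwise.
Net moment of existing loads = 195.6 N·m clockwise.
The crate weighs 46 × 9.8 = 450.8 N and must supply an equal counterclockwise moment, so its lever arm about the pivot is 195.6 / 450.8 = 0.434 m.
That puts it at 1.01 − 0.434 = 0.576 m from the left end.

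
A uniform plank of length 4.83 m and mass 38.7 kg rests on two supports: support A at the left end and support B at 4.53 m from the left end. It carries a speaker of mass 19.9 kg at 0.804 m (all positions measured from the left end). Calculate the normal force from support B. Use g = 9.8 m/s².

R_B ≈ 237 N

Take moments about support A.
Beam weight: 38.7 × 9.8 = 379.3 N down at 2.415 m → arm 2.415 m, τ = 379.3 × 2.415 = 916 N·m clockwise.
Speaker: 19.9 × 9.8 = 195 N down at 0.804 m → arm 0.804 m, τ = 195 × 0.804 = 156.8 N·m clockwise.
Net load moment about support A = 1073 N·m clockwise.
Reaction R at support B is upward at 4.53 m, arm 4.53 m → moment R × 4.53 counterclockwise.
Setting net torque to zero: R × 4.53 = 1073 → R = 237 N.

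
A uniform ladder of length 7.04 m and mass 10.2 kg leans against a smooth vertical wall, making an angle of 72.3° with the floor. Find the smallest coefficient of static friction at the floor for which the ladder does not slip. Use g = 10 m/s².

μ_min ≈ 0.16

Taking torques about the foot of the ladder:
Ladder weight 10.2×10 = 102 N acts at 3.52 m along the ladder; its horizontal arm is 3.52·cos72.3° = 1.07 m → τ = 109.1 N·m clockwise.
Wall normal N acts horizontally at the top; its moment arm is the height L sinθ = 7.04·sin72.3° = 6.707 m, counterclockwise.
For rotational equilibrium, N × 6.707 = 109.1, so N = 16.27 N.
ΣFx = 0 ⇒ f = N_wall = 16.27 N. ΣFy = 0 ⇒ N_floor = 102 N.
μ_min = f / N_floor = 16.27 / 102 = 0.16.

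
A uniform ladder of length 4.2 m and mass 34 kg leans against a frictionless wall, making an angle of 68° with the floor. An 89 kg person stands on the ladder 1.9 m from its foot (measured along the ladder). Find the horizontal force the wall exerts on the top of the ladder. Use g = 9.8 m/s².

About the foot of the ladder:
Ladder weight 34×9.8 = 333.2 N acts at 2.1 m along the ladder; its horizontal arm is 2.1·cos68° = 0.7867 m → τ = 262.1 N·m clockwise.
Person: 89×9.8 = 872.2 N at 1.9 m → arm 0.7118 m → τ = 620.8 N·m clockwise.
Wall normal N acts horizontally at the top; its moment arm is the height L sinθ = 4.2·sin68° = 3.894 m, counterclockwise.
Setting net torque to zero: N × 3.894 = 882.9 → N = 227 N.

N_wall ≈ 227 N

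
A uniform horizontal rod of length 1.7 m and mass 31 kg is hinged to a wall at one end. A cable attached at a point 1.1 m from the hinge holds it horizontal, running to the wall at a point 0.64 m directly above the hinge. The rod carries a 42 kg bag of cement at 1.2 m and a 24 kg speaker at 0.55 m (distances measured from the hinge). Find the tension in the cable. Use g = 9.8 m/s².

About the hinge:
Beam weight: 31 × 9.8 = 303.8 N down at 0.85 m → arm 0.85 m, τ = 303.8 × 0.85 = 258.2 N·m clockwise.
Bag of cement: 42 × 9.8 = 411.6 N down at 1.2 m → arm 1.2 m, τ = 411.6 × 1.2 = 493.9 N·m clockwise.
Speaker: 24 × 9.8 = 235.2 N down at 0.55 m → arm 0.55 m, τ = 235.2 × 0.55 = 129.4 N·m clockwise.
Total clockwise load moment = 881.5 N·m.
The cable tension T acts at 1.1 m; only its component perpendicular to the rod, T sinθ, produces torque. sinθ = h/√(h²+d²) = 0.64/√(0.64²+1.1²) = 0.5029.
Setting net torque to zero: T × 1.1 × 0.5029 = 881.5 → T = 881.5 / 0.5532 = 1590 N.

T ≈ 1590 N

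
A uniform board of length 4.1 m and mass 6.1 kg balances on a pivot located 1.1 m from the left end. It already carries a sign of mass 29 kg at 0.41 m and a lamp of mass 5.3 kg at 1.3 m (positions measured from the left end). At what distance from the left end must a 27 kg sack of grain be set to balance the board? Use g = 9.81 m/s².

Choose the pivot (at 1.1 m from the left end) as the axis so the support reaction has zero arm there.
Beam weight: 6.1 × 9.81 = 59.84 N down at 2.05 m → arm 0.95 m, τ = 59.84 × 0.95 = 56.85 N·m clockwise.
Sign: 29 × 9.81 = 284.5 N down at 0.41 m → arm 0.69 m, τ = 284.5 × 0.69 = 196.3 N·m counterclockwise.
Lamp: 5.3 × 9.81 = 51.99 N down at 1.3 m → arm 0.2 m, τ = 51.99 × 0.2 = 10.4 N·m clockwise.
Net moment of existing loads = 129.1 N·m counterclockwise.
The sack of grain weighs 27 × 9.81 = 264.9 N and must supply an equal clockwise moment, so its lever arm about the pivot is 129.1 / 264.9 = 0.487 m.
That puts it at 1.1 + 0.487 = 1.59 m from the left end.

x ≈ 1.59 m from the left end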